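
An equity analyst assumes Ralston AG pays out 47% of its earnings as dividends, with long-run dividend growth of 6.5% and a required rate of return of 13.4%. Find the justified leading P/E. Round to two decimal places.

6.81

Justified leading P/E = b/(r−g) = 0.47/(0.134−0.065) = 6.8116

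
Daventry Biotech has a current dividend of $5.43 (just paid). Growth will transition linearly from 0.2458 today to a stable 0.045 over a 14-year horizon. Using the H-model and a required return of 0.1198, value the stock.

H-model: P₀ = D₀[(1+g_L) + H(g_S−g_L)]/(r−g_L), with H = 14/2 = 7.
P₀ = 5.43 × [(1+0.045) + 7×(0.2458−0.045)] / (0.1198−0.045)
   = 5.43 × 2.4506 / 0.0748 = 177.8978

$177.90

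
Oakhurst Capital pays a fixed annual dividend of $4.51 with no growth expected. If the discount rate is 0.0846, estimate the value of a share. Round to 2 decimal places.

Zero-growth DDM (perpetuity): P₀ = D/r = 4.51 / 0.0846 = 53.3097

$53.31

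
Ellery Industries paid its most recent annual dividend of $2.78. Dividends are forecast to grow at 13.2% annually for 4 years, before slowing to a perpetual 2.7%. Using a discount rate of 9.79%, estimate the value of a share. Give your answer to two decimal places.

Two-stage DDM. Project D₁…D_4 at 0.132, terminal growth 0.027, discount at r = 0.0979.
D_1 = 3.1470
D_2 = 3.5624
D_3 = 4.0326
D_4 = 4.5649
Terminal value at t=4: TV = D_5/(r−g) = 4.6881/(0.0979−0.027) = 66.1233
P₀ = 3.1470/(1+0.0979)^1 + 3.5624/(1+0.0979)^2 + 4.0326/(1+0.0979)^3 + 4.5649/(1+0.0979)^4 + 66.1233/(1+0.0979)^4 = 57.5203

$57.52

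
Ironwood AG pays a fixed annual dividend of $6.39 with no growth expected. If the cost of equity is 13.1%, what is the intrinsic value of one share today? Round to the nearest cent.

$48.78

Zero-growth DDM (perpetuity): P₀ = D/r = 6.39 / 0.131 = 48.7786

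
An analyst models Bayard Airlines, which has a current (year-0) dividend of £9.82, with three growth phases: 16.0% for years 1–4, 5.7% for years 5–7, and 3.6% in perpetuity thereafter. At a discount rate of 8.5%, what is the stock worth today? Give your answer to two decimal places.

Three-stage DDM. Project D₁…D_7; terminal Gordon value at t=7 with g = 0.036; discount at r = 0.085.
D_1 = 11.3912
D_2 = 13.2138
D_3 = 15.3280
D_4 = 17.7805
D_5 = 18.7940
D_6 = 19.8652
D_7 = 20.9975
TV_7 = 21.7535/(0.085−0.036) = 443.9480
P₀ = Σ Dₜ/(1+r)ᵗ + TV_7/(1+r)^7 = 333.8888

£333.89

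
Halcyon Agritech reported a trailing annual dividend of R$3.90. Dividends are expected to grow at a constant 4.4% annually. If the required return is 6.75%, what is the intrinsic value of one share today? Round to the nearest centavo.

R$173.26

Gordon growth model: P₀ = D₁/(r − g). D₁ = 3.90 × (1 + 0.044) = 4.0716.
P₀ = 4.0716 / (0.0675 − 0.044) = 4.0716 / 0.0235 = 173.2596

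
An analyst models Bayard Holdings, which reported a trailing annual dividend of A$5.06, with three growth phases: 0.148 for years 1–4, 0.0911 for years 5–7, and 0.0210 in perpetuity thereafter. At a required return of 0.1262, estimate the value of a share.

A$84.85

Three-stage DDM. Project D₁…D_7; terminal Gordon value at t=7 with g = 0.021; discount at r = 0.1262.
D_1 = 5.8089
D_2 = 6.6686
D_3 = 7.6555
D_4 = 8.7886
D_5 = 9.5892
D_6 = 10.4628
D_7 = 11.4159
TV_7 = 11.6557/(0.1262−0.021) = 110.7954
P₀ = Σ Dₜ/(1+r)ᵗ + TV_7/(1+r)^7 = 84.8464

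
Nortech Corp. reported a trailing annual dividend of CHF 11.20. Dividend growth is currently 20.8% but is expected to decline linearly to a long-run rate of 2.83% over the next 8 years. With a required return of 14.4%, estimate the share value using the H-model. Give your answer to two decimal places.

CHF 169.12

H-model: P₀ = D₀[(1+g_L) + H(g_S−g_L)]/(r−g_L), with H = 8/2 = 4.
P₀ = 11.20 × [(1+0.0283) + 4×(0.208−0.0283)] / (0.144−0.0283)
   = 11.20 × 1.7471 / 0.1157 = 169.1229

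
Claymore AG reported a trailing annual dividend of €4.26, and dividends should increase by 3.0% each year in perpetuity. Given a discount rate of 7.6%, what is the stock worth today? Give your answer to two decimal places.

€95.39

Gordon growth model: P₀ = D₁/(r − g). D₁ = 4.26 × (1 + 0.03) = 4.3878.
P₀ = 4.3878 / (0.076 − 0.03) = 4.3878 / 0.046 = 95.3870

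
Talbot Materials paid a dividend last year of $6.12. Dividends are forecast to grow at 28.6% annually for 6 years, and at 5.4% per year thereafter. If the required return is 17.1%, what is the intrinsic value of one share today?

$148.34

Two-stage DDM. Project D₁…D_6 at 0.286, terminal growth 0.054, discount at r = 0.171.
D_1 = 7.8703
D_2 = 10.1212
D_3 = 13.0159
D_4 = 16.7385
D_5 = 21.5256
D_6 = 27.6820
Terminal value at t=6: TV = D_7/(r−g) = 29.1768/(0.171−0.054) = 249.3745
P₀ = 7.8703/(1+0.171)^1 + 10.1212/(1+0.171)^2 + 13.0159/(1+0.171)^3 + 16.7385/(1+0.171)^4 + 21.5256/(1+0.171)^5 + 27.6820/(1+0.171)^6 + 249.3745/(1+0.171)^6 = 148.3414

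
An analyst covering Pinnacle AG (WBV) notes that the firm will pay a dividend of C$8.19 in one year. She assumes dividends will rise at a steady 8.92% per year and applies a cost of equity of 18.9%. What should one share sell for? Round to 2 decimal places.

Gordon growth model: P₀ = D₁/(r − g), with D₁ = 8.19 given directly.
P₀ = 8.1900 / (0.189 − 0.0892) = 8.1900 / 0.0998 = 82.0641

C$82.06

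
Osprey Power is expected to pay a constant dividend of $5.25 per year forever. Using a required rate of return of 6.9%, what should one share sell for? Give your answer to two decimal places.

$76.09

Zero-growth DDM (perpetuity): P₀ = D/r = 5.25 / 0.069 = 76.0870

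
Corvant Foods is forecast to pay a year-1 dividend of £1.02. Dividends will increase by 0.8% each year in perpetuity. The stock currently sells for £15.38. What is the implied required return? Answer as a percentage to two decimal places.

Rearranging the constant-growth DDM: r = D₁/P₀ + g.
r = 1.0200 / 15.38 + 0.008 = 0.06632 + 0.008 = 0.07432

7.43%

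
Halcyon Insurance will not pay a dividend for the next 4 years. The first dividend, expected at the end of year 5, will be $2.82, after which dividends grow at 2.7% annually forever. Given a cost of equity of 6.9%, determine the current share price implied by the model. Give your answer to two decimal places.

Deferred-dividend DDM. At t=4 the remaining stream is a growing perpetuity with first payment D_5 = 2.82.
V_4 = D_5/(r−g) = 2.82/(0.069−0.027) = 67.1429
P₀ = V_4/(1+r)^4 = 67.1429/(1+0.069)^4 = 51.4149

$51.41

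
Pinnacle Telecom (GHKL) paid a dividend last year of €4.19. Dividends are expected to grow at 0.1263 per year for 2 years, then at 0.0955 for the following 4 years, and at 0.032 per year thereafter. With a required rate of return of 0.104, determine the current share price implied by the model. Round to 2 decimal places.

€86.35

Three-stage DDM. Project D₁…D_6; terminal Gordon value at t=6 with g = 0.032; discount at r = 0.104.
D_1 = 4.7192
D_2 = 5.3152
D_3 = 5.8228
D_4 = 6.3789
D_5 = 6.9881
D_6 = 7.6555
TV_6 = 7.9004/(0.104−0.032) = 109.7284
P₀ = Σ Dₜ/(1+r)ᵗ + TV_6/(1+r)^6 = 86.3508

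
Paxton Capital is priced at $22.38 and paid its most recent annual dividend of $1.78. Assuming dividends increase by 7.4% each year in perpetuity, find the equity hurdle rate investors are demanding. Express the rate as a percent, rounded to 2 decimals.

15.94%

Rearranging the constant-growth DDM: r = D₁/P₀ + g.
D₁ = 1.78 × (1 + 0.074) = 1.9117.
r = 1.9117 / 22.38 + 0.074 = 0.08542 + 0.074 = 0.15942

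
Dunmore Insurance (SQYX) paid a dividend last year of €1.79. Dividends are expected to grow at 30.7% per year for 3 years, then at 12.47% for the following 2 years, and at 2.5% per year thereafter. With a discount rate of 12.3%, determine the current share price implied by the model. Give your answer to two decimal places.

Three-stage DDM. Project D₁…D_5; terminal Gordon value at t=5 with g = 0.025; discount at r = 0.123.
D_1 = 2.3395
D_2 = 3.0578
D_3 = 3.9965
D_4 = 4.4949
D_5 = 5.0554
TV_5 = 5.1818/(0.123−0.025) = 52.8751
P₀ = Σ Dₜ/(1+r)ᵗ + TV_5/(1+r)^5 = 42.5905

€42.59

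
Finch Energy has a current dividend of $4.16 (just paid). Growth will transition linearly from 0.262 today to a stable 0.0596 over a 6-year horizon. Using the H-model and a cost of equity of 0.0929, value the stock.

H-model: P₀ = D₀[(1+g_L) + H(g_S−g_L)]/(r−g_L), with H = 6/2 = 3.
P₀ = 4.16 × [(1+0.0596) + 3×(0.262−0.0596)] / (0.0929−0.0596)
   = 4.16 × 1.6668 / 0.0333 = 208.2249

$208.22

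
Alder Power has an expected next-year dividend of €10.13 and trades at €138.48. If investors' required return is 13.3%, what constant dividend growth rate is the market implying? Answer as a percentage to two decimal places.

From P₀ = D₁/(r − g), the implied growth is g = r − D₁/P₀.
g = 0.133 − 10.13/138.48 = 0.133 − 0.07315 = 0.05985

5.98%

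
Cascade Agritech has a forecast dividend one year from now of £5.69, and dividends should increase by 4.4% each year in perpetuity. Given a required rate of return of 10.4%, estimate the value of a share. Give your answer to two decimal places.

£94.83

Gordon growth model: P₀ = D₁/(r − g), with D₁ = 5.69 given directly.
P₀ = 5.6900 / (0.104 − 0.044) = 5.6900 / 0.06 = 94.8333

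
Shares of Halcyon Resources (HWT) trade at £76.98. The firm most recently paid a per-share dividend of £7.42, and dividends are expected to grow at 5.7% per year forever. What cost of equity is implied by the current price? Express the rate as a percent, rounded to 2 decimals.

Rearranging the constant-growth DDM: r = D₁/P₀ + g.
D₁ = 7.42 × (1 + 0.057) = 7.8429.
r = 7.8429 / 76.98 + 0.057 = 0.10188 + 0.057 = 0.15888

15.89%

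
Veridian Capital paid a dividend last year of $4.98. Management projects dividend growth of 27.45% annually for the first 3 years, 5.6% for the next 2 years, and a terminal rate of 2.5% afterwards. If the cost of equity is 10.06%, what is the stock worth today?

Three-stage DDM. Project D₁…D_5; terminal Gordon value at t=5 with g = 0.025; discount at r = 0.1006.
D_1 = 6.3470
D_2 = 8.0893
D_3 = 10.3098
D_4 = 10.8871
D_5 = 11.4968
TV_5 = 11.7842/(0.1006−0.025) = 155.8758
P₀ = Σ Dₜ/(1+r)ᵗ + TV_5/(1+r)^5 = 131.2402

$131.24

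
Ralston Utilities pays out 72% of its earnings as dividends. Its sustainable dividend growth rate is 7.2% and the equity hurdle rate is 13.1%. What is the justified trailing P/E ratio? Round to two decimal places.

13.08

Justified trailing P/E = b(1+g)/(r−g) = 0.72×(1+0.072)/(0.131−0.072) = 13.0820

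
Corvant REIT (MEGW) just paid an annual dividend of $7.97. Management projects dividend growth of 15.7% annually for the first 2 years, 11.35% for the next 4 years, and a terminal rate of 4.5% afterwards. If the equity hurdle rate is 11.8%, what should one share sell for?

$170.82

Three-stage DDM. Project D₁…D_6; terminal Gordon value at t=6 with g = 0.045; discount at r = 0.118.
D_1 = 9.2213
D_2 = 10.6690
D_3 = 11.8800
D_4 = 13.2283
D_5 = 14.7298
D_6 = 16.4016
TV_6 = 17.1397/(0.118−0.045) = 234.7899
P₀ = Σ Dₜ/(1+r)ᵗ + TV_6/(1+r)^6 = 170.8189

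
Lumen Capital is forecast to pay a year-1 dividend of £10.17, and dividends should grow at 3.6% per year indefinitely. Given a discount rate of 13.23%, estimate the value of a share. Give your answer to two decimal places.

Gordon growth model: P₀ = D₁/(r − g), with D₁ = 10.17 given directly.
P₀ = 10.1700 / (0.1323 − 0.036) = 10.1700 / 0.0963 = 105.6075

£105.61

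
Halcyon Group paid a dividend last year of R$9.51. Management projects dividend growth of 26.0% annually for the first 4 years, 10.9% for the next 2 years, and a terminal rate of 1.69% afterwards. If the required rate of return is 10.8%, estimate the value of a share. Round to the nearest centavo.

R$262.70

Three-stage DDM. Project D₁…D_6; terminal Gordon value at t=6 with g = 0.0169; discount at r = 0.108.
D_1 = 11.9826
D_2 = 15.0981
D_3 = 19.0236
D_4 = 23.9697
D_5 = 26.5824
D_6 = 29.4799
TV_6 = 29.9781/(0.108−0.0169) = 329.0680
P₀ = Σ Dₜ/(1+r)ᵗ + TV_6/(1+r)^6 = 262.7002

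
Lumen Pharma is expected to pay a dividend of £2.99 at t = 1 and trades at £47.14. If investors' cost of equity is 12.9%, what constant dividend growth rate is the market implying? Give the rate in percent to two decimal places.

6.56%

From P₀ = D₁/(r − g), the implied growth is g = r − D₁/P₀.
g = 0.129 − 2.99/47.14 = 0.129 − 0.06343 = 0.06557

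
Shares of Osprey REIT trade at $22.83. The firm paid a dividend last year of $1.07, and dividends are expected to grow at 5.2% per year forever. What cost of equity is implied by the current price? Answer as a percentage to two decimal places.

Rearranging the constant-growth DDM: r = D₁/P₀ + g.
D₁ = 1.07 × (1 + 0.052) = 1.1256.
r = 1.1256 / 22.83 + 0.052 = 0.04931 + 0.052 = 0.10131

10.13%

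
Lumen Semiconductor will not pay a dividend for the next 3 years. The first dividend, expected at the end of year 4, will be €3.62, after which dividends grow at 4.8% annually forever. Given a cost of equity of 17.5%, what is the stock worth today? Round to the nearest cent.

€17.57

Deferred-dividend DDM. At t=3 the remaining stream is a growing perpetuity with first payment D_4 = 3.62.
V_3 = D_4/(r−g) = 3.62/(0.175−0.048) = 28.5039
P₀ = V_3/(1+r)^3 = 28.5039/(1+0.175)^3 = 17.5708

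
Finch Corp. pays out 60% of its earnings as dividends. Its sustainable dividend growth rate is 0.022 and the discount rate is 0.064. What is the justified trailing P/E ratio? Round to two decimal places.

14.60

Justified trailing P/E = b(1+g)/(r−g) = 0.60×(1+0.022)/(0.064−0.022) = 14.6000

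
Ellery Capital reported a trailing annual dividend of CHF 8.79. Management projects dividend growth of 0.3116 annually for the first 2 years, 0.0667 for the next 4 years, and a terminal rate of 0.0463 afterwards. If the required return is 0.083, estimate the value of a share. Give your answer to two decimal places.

Three-stage DDM. Project D₁…D_6; terminal Gordon value at t=6 with g = 0.0463; discount at r = 0.083.
D_1 = 11.5290
D_2 = 15.1214
D_3 = 16.1300
D_4 = 17.2059
D_5 = 18.3535
D_6 = 19.5777
TV_6 = 20.4841/(0.083−0.0463) = 558.1501
P₀ = Σ Dₜ/(1+r)ᵗ + TV_6/(1+r)^6 = 419.1198

CHF 419.12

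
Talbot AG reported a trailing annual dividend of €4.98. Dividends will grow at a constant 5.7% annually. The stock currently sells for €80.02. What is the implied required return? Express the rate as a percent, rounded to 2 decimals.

12.28%

Rearranging the constant-growth DDM: r = D₁/P₀ + g.
D₁ = 4.98 × (1 + 0.057) = 5.2639.
r = 5.2639 / 80.02 + 0.057 = 0.06578 + 0.057 = 0.12278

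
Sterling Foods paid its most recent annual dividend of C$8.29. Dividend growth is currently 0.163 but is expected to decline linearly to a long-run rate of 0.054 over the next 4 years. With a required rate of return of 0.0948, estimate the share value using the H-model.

C$258.45

H-model: P₀ = D₀[(1+g_L) + H(g_S−g_L)]/(r−g_L), with H = 4/2 = 2.
P₀ = 8.29 × [(1+0.054) + 2×(0.163−0.054)] / (0.0948−0.054)
   = 8.29 × 1.2720 / 0.0408 = 258.4529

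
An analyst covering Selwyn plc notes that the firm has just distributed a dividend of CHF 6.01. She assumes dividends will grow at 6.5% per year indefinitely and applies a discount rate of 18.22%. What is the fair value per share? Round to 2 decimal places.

Gordon growth model: P₀ = D₁/(r − g). D₁ = 6.01 × (1 + 0.065) = 6.4006.
P₀ = 6.4006 / (0.1822 − 0.065) = 6.4006 / 0.1172 = 54.6131

CHF 54.61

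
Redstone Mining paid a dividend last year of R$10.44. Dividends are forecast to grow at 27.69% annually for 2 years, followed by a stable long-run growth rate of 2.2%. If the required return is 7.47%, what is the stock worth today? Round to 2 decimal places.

Two-stage DDM. Project D₁…D_2 at 0.2769, terminal growth 0.022, discount at r = 0.0747.
D_1 = 13.3308
D_2 = 17.0221
Terminal value at t=2: TV = D_3/(r−g) = 17.3966/(0.0747−0.022) = 330.1069
P₀ = 13.3308/(1+0.0747)^1 + 17.0221/(1+0.0747)^2 + 330.1069/(1+0.0747)^2 = 312.9540

R$312.95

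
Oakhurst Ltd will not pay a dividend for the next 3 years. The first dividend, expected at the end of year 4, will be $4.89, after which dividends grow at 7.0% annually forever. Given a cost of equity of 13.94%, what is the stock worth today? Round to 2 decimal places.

Deferred-dividend DDM. At t=3 the remaining stream is a growing perpetuity with first payment D_4 = 4.89.
V_3 = D_4/(r−g) = 4.89/(0.1394−0.07) = 70.4611
P₀ = V_3/(1+r)^3 = 70.4611/(1+0.1394)^3 = 47.6344

$47.63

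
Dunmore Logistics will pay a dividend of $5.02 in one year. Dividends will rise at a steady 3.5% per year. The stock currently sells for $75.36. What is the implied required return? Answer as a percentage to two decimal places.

10.16%

Rearranging the constant-growth DDM: r = D₁/P₀ + g.
r = 5.0200 / 75.36 + 0.035 = 0.06661 + 0.035 = 0.10161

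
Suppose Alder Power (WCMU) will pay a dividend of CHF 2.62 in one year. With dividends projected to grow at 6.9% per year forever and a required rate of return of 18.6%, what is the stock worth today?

Gordon growth model: P₀ = D₁/(r − g), with D₁ = 2.62 given directly.
P₀ = 2.6200 / (0.186 − 0.069) = 2.6200 / 0.117 = 22.3932

CHF 22.39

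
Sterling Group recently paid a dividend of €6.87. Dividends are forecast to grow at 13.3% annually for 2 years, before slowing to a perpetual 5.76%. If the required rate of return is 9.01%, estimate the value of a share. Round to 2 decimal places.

Two-stage DDM. Project D₁…D_2 at 0.133, terminal growth 0.0576, discount at r = 0.0901.
D_1 = 7.7837
D_2 = 8.8189
Terminal value at t=2: TV = D_3/(r−g) = 9.3269/(0.0901−0.0576) = 286.9820
P₀ = 7.7837/(1+0.0901)^1 + 8.8189/(1+0.0901)^2 + 286.9820/(1+0.0901)^2 = 256.0644

€256.06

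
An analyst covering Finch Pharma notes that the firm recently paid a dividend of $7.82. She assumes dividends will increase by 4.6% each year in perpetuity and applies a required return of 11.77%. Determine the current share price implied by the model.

Gordon growth model: P₀ = D₁/(r − g). D₁ = 7.82 × (1 + 0.046) = 8.1797.
P₀ = 8.1797 / (0.1177 − 0.046) = 8.1797 / 0.0717 = 114.0826

$114.08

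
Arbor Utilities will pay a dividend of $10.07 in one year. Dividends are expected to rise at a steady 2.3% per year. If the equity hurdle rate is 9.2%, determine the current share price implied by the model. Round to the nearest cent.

Gordon growth model: P₀ = D₁/(r − g), with D₁ = 10.07 given directly.
P₀ = 10.0700 / (0.092 − 0.023) = 10.0700 / 0.069 = 145.9420

$145.94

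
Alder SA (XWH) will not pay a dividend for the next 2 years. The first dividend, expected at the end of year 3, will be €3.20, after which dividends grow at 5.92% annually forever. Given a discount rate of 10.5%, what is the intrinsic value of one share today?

€57.22

Deferred-dividend DDM. At t=2 the remaining stream is a growing perpetuity with first payment D_3 = 3.20.
V_2 = D_3/(r−g) = 3.20/(0.105−0.0592) = 69.8690
P₀ = V_2/(1+r)^2 = 69.8690/(1+0.105)^2 = 57.2216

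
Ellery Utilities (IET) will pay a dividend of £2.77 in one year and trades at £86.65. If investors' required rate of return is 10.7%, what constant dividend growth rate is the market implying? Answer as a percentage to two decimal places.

From P₀ = D₁/(r − g), the implied growth is g = r − D₁/P₀.
g = 0.107 − 2.77/86.65 = 0.107 − 0.03197 = 0.07503

7.50%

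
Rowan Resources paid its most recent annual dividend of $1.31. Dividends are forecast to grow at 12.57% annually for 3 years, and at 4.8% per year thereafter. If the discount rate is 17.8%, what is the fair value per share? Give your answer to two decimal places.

$12.81

Two-stage DDM. Project D₁…D_3 at 0.1257, terminal growth 0.048, discount at r = 0.178.
D_1 = 1.4747
D_2 = 1.6600
D_3 = 1.8687
Terminal value at t=3: TV = D_4/(r−g) = 1.9584/(0.178−0.048) = 15.0646
P₀ = 1.4747/(1+0.178)^1 + 1.6600/(1+0.178)^2 + 1.8687/(1+0.178)^3 + 15.0646/(1+0.178)^3 = 12.8068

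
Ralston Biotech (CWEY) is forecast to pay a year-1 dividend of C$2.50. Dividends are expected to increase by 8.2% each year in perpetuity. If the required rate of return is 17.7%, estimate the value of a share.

C$26.32

Gordon growth model: P₀ = D₁/(r − g), with D₁ = 2.50 given directly.
P₀ = 2.5000 / (0.177 − 0.082) = 2.5000 / 0.095 = 26.3158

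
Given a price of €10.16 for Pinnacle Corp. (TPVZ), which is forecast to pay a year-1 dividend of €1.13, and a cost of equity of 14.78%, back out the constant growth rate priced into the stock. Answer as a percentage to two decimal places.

3.66%

From P₀ = D₁/(r − g), the implied growth is g = r − D₁/P₀.
g = 0.1478 − 1.13/10.16 = 0.1478 − 0.11122 = 0.03658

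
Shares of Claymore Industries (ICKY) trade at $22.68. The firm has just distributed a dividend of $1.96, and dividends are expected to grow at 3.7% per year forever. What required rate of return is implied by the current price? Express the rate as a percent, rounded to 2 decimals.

Rearranging the constant-growth DDM: r = D₁/P₀ + g.
D₁ = 1.96 × (1 + 0.037) = 2.0325.
r = 2.0325 / 22.68 + 0.037 = 0.08962 + 0.037 = 0.12662

12.66%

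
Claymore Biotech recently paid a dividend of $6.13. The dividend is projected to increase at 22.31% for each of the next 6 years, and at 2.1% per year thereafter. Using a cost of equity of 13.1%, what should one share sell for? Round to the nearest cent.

$139.82

Two-stage DDM. Project D₁…D_6 at 0.2231, terminal growth 0.021, discount at r = 0.131.
D_1 = 7.4976
D_2 = 9.1703
D_3 = 11.2162
D_4 = 13.7186
D_5 = 16.7792
D_6 = 20.5226
Terminal value at t=6: TV = D_7/(r−g) = 20.9536/(0.131−0.021) = 190.4870
P₀ = 7.4976/(1+0.131)^1 + 9.1703/(1+0.131)^2 + 11.2162/(1+0.131)^3 + 13.7186/(1+0.131)^4 + 16.7792/(1+0.131)^5 + 20.5226/(1+0.131)^6 + 190.4870/(1+0.131)^6 = 139.8173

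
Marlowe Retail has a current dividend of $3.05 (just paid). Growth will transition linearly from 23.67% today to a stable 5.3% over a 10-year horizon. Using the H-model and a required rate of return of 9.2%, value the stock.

$154.18

H-model: P₀ = D₀[(1+g_L) + H(g_S−g_L)]/(r−g_L), with H = 10/2 = 5.
P₀ = 3.05 × [(1+0.053) + 5×(0.2367−0.053)] / (0.092−0.053)
   = 3.05 × 1.9715 / 0.039 = 154.1814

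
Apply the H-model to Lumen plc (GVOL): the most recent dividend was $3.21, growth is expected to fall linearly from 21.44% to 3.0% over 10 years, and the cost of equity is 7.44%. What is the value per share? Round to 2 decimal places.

$141.12

H-model: P₀ = D₀[(1+g_L) + H(g_S−g_L)]/(r−g_L), with H = 10/2 = 5.
P₀ = 3.21 × [(1+0.03) + 5×(0.2144−0.03)] / (0.0744−0.03)
   = 3.21 × 1.9520 / 0.0444 = 141.1243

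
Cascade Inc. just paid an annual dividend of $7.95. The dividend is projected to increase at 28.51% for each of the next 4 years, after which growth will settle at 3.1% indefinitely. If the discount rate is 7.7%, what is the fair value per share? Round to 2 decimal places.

Two-stage DDM. Project D₁…D_4 at 0.2851, terminal growth 0.031, discount at r = 0.077.
D_1 = 10.2165
D_2 = 13.1293
D_3 = 16.8724
D_4 = 21.6828
Terminal value at t=4: TV = D_5/(r−g) = 22.3549/(0.077−0.031) = 485.9769
P₀ = 10.2165/(1+0.077)^1 + 13.1293/(1+0.077)^2 + 16.8724/(1+0.077)^3 + 21.6828/(1+0.077)^4 + 485.9769/(1+0.077)^4 = 411.6313

$411.63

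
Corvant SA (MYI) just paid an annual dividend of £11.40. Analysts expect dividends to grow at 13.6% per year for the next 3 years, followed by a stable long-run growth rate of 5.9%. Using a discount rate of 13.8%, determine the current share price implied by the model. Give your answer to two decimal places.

£186.09

Two-stage DDM. Project D₁…D_3 at 0.136, terminal growth 0.059, discount at r = 0.138.
D_1 = 12.9504
D_2 = 14.7117
D_3 = 16.7124
Terminal value at t=3: TV = D_4/(r−g) = 17.6985/(0.138−0.059) = 224.0313
P₀ = 12.9504/(1+0.138)^1 + 14.7117/(1+0.138)^2 + 16.7124/(1+0.138)^3 + 224.0313/(1+0.138)^3 = 186.0933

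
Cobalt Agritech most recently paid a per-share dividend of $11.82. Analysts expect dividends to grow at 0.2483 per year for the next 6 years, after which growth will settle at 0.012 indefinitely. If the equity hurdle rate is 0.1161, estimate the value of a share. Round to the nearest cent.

$331.79

Two-stage DDM. Project D₁…D_6 at 0.2483, terminal growth 0.012, discount at r = 0.1161.
D_1 = 14.7549
D_2 = 18.4185
D_3 = 22.9919
D_4 = 28.7008
D_5 = 35.8272
D_6 = 44.7230
Terminal value at t=6: TV = D_7/(r−g) = 45.2597/(0.1161−0.012) = 434.7715
P₀ = 14.7549/(1+0.1161)^1 + 18.4185/(1+0.1161)^2 + 22.9919/(1+0.1161)^3 + 28.7008/(1+0.1161)^4 + 35.8272/(1+0.1161)^5 + 44.7230/(1+0.1161)^6 + 434.7715/(1+0.1161)^6 = 331.7912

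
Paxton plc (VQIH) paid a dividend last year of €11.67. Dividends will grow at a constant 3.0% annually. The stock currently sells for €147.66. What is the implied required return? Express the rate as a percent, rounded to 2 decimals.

Rearranging the constant-growth DDM: r = D₁/P₀ + g.
D₁ = 11.67 × (1 + 0.03) = 12.0201.
r = 12.0201 / 147.66 + 0.03 = 0.08140 + 0.03 = 0.11140

11.14%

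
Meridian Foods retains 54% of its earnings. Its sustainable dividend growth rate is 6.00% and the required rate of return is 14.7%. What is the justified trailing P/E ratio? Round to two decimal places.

5.60

Payout ratio b = 1 − 0.54 = 0.46.
Justified trailing P/E = b(1+g)/(r−g) = 0.46×(1+0.06)/(0.147−0.06) = 5.6046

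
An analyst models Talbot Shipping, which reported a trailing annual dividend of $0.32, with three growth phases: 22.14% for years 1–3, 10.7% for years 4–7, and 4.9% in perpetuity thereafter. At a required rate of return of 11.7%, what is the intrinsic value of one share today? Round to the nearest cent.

Three-stage DDM. Project D₁…D_7; terminal Gordon value at t=7 with g = 0.049; discount at r = 0.117.
D_1 = 0.3908
D_2 = 0.4774
D_3 = 0.5831
D_4 = 0.6455
D_5 = 0.7145
D_6 = 0.7910
D_7 = 0.8756
TV_7 = 0.9185/(0.117−0.049) = 13.5077
P₀ = Σ Dₜ/(1+r)ᵗ + TV_7/(1+r)^7 = 9.0133

$9.01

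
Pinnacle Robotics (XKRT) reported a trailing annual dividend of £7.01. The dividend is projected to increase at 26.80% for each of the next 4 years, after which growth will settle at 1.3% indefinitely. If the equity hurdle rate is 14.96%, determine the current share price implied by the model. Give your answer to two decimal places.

Two-stage DDM. Project D₁…D_4 at 0.268, terminal growth 0.013, discount at r = 0.1496.
D_1 = 8.8887
D_2 = 11.2708
D_3 = 14.2914
D_4 = 18.1215
Terminal value at t=4: TV = D_5/(r−g) = 18.3571/(0.1496−0.013) = 134.3859
P₀ = 8.8887/(1+0.1496)^1 + 11.2708/(1+0.1496)^2 + 14.2914/(1+0.1496)^3 + 18.1215/(1+0.1496)^4 + 134.3859/(1+0.1496)^4 = 112.9850

£112.99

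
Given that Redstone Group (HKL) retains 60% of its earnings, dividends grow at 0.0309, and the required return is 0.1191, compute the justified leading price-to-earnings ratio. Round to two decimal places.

Payout ratio b = 1 − 0.60 = 0.40.
Justified leading P/E = b/(r−g) = 0.40/(0.1191−0.0309) = 4.5351

4.54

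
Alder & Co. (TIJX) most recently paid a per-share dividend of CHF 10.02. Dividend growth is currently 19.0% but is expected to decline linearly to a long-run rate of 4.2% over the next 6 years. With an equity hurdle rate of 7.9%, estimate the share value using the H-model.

H-model: P₀ = D₀[(1+g_L) + H(g_S−g_L)]/(r−g_L), with H = 6/2 = 3.
P₀ = 10.02 × [(1+0.042) + 3×(0.19−0.042)] / (0.079−0.042)
   = 10.02 × 1.4860 / 0.037 = 402.4249

CHF 402.42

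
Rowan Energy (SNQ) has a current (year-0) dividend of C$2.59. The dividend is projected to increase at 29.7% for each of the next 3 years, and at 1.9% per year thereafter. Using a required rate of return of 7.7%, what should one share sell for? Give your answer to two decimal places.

C$90.87

Two-stage DDM. Project D₁…D_3 at 0.297, terminal growth 0.019, discount at r = 0.077.
D_1 = 3.3592
D_2 = 4.3569
D_3 = 5.6509
Terminal value at t=3: TV = D_4/(r−g) = 5.7583/(0.077−0.019) = 99.2809
P₀ = 3.3592/(1+0.077)^1 + 4.3569/(1+0.077)^2 + 5.6509/(1+0.077)^3 + 99.2809/(1+0.077)^3 = 90.8716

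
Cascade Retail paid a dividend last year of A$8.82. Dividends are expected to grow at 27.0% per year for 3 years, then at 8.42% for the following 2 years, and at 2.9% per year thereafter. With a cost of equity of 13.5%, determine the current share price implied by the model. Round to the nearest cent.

A$165.80

Three-stage DDM. Project D₁…D_5; terminal Gordon value at t=5 with g = 0.029; discount at r = 0.135.
D_1 = 11.2014
D_2 = 14.2258
D_3 = 18.0667
D_4 = 19.5880
D_5 = 21.2373
TV_5 = 21.8531/(0.135−0.029) = 206.1617
P₀ = Σ Dₜ/(1+r)ᵗ + TV_5/(1+r)^5 = 165.8001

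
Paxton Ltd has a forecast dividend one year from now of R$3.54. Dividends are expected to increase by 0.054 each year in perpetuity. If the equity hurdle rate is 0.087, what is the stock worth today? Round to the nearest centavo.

Gordon growth model: P₀ = D₁/(r − g), with D₁ = 3.54 given directly.
P₀ = 3.5400 / (0.087 − 0.054) = 3.5400 / 0.033 = 107.2727

R$107.27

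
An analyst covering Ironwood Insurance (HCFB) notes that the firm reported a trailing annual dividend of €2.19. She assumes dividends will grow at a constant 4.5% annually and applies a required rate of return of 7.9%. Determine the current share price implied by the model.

Gordon growth model: P₀ = D₁/(r − g). D₁ = 2.19 × (1 + 0.045) = 2.2885.
P₀ = 2.2885 / (0.079 − 0.045) = 2.2885 / 0.034 = 67.3103

€67.31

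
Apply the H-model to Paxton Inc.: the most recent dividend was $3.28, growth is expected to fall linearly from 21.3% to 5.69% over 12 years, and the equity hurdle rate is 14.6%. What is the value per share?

$73.39

H-model: P₀ = D₀[(1+g_L) + H(g_S−g_L)]/(r−g_L), with H = 12/2 = 6.
P₀ = 3.28 × [(1+0.0569) + 6×(0.213−0.0569)] / (0.146−0.0569)
   = 3.28 × 1.9935 / 0.0891 = 73.3859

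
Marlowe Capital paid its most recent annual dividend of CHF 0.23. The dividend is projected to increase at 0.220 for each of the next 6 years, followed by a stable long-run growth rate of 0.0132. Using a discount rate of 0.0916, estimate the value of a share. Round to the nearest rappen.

CHF 7.87

Two-stage DDM. Project D₁…D_6 at 0.22, terminal growth 0.0132, discount at r = 0.0916.
D_1 = 0.2806
D_2 = 0.3423
D_3 = 0.4176
D_4 = 0.5095
D_5 = 0.6216
D_6 = 0.7584
Terminal value at t=6: TV = D_7/(r−g) = 0.7684/(0.0916−0.0132) = 9.8009
P₀ = 0.2806/(1+0.0916)^1 + 0.3423/(1+0.0916)^2 + 0.4176/(1+0.0916)^3 + 0.5095/(1+0.0916)^4 + 0.6216/(1+0.0916)^5 + 0.7584/(1+0.0916)^6 + 9.8009/(1+0.0916)^6 = 7.8663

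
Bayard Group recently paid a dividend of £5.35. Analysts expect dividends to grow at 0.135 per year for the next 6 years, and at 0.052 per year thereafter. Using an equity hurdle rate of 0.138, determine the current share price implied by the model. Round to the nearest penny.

£96.22

Two-stage DDM. Project D₁…D_6 at 0.135, terminal growth 0.052, discount at r = 0.138.
D_1 = 6.0722
D_2 = 6.8920
D_3 = 7.8224
D_4 = 8.8785
D_5 = 10.0770
D_6 = 11.4374
Terminal value at t=6: TV = D_7/(r−g) = 12.0322/(0.138−0.052) = 139.9092
P₀ = 6.0722/(1+0.138)^1 + 6.8920/(1+0.138)^2 + 7.8224/(1+0.138)^3 + 8.8785/(1+0.138)^4 + 10.0770/(1+0.138)^5 + 11.4374/(1+0.138)^6 + 139.9092/(1+0.138)^6 = 96.2210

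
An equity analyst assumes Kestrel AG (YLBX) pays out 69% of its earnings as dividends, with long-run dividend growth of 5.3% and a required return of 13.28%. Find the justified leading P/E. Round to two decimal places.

Justified leading P/E = b/(r−g) = 0.69/(0.1328−0.053) = 8.6466

8.65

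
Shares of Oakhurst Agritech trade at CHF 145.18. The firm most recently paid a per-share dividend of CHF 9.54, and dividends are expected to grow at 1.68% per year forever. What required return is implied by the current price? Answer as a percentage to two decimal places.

Rearranging the constant-growth DDM: r = D₁/P₀ + g.
D₁ = 9.54 × (1 + 0.0168) = 9.7003.
r = 9.7003 / 145.18 + 0.0168 = 0.06682 + 0.0168 = 0.08362

8.36%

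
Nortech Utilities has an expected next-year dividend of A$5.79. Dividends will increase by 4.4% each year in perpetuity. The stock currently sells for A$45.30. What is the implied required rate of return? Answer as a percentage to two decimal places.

Rearranging the constant-growth DDM: r = D₁/P₀ + g.
r = 5.7900 / 45.30 + 0.044 = 0.12781 + 0.044 = 0.17181

17.18%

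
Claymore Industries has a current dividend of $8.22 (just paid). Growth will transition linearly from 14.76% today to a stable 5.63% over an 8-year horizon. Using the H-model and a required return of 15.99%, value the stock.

$112.79

H-model: P₀ = D₀[(1+g_L) + H(g_S−g_L)]/(r−g_L), with H = 8/2 = 4.
P₀ = 8.22 × [(1+0.0563) + 4×(0.1476−0.0563)] / (0.1599−0.0563)
   = 8.22 × 1.4215 / 0.1036 = 112.7870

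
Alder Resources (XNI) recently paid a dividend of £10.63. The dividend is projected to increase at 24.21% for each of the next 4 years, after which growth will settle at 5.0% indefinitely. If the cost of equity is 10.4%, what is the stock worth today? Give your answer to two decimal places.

£388.78

Two-stage DDM. Project D₁…D_4 at 0.2421, terminal growth 0.05, discount at r = 0.104.
D_1 = 13.2035
D_2 = 16.4001
D_3 = 20.3706
D_4 = 25.3023
Terminal value at t=4: TV = D_5/(r−g) = 26.5674/(0.104−0.05) = 491.9886
P₀ = 13.2035/(1+0.104)^1 + 16.4001/(1+0.104)^2 + 20.3706/(1+0.104)^3 + 25.3023/(1+0.104)^4 + 491.9886/(1+0.104)^4 = 388.7783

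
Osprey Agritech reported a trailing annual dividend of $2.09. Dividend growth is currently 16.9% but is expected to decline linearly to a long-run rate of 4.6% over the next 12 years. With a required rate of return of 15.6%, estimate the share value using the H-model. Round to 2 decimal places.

$33.90

H-model: P₀ = D₀[(1+g_L) + H(g_S−g_L)]/(r−g_L), with H = 12/2 = 6.
P₀ = 2.09 × [(1+0.046) + 6×(0.169−0.046)] / (0.156−0.046)
   = 2.09 × 1.7840 / 0.11 = 33.8960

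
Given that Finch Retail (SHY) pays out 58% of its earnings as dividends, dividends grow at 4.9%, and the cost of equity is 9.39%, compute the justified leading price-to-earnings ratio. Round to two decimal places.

Justified leading P/E = b/(r−g) = 0.58/(0.0939−0.049) = 12.9176

12.92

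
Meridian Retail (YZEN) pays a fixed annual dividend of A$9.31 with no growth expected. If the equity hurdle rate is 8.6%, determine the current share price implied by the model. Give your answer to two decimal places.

Zero-growth DDM (perpetuity): P₀ = D/r = 9.31 / 0.086 = 108.2558

A$108.26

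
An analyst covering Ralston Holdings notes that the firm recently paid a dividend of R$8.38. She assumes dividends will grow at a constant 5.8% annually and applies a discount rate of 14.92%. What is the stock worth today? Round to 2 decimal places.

R$97.22

Gordon growth model: P₀ = D₁/(r − g). D₁ = 8.38 × (1 + 0.058) = 8.8660.
P₀ = 8.8660 / (0.1492 − 0.058) = 8.8660 / 0.0912 = 97.2154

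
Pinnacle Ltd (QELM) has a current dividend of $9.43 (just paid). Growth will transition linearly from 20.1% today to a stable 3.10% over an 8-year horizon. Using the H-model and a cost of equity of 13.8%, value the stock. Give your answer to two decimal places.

$150.79

H-model: P₀ = D₀[(1+g_L) + H(g_S−g_L)]/(r−g_L), with H = 8/2 = 4.
P₀ = 9.43 × [(1+0.031) + 4×(0.201−0.031)] / (0.138−0.031)
   = 9.43 × 1.7110 / 0.107 = 150.7919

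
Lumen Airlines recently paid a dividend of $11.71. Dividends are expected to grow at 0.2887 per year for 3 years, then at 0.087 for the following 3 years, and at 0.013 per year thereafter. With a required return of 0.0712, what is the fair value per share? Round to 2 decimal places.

Three-stage DDM. Project D₁…D_6; terminal Gordon value at t=6 with g = 0.013; discount at r = 0.0712.
D_1 = 15.0907
D_2 = 19.4474
D_3 = 25.0618
D_4 = 27.2422
D_5 = 29.6123
D_6 = 32.1885
TV_6 = 32.6070/(0.0712−0.013) = 560.2572
P₀ = Σ Dₜ/(1+r)ᵗ + TV_6/(1+r)^6 = 485.2356

$485.24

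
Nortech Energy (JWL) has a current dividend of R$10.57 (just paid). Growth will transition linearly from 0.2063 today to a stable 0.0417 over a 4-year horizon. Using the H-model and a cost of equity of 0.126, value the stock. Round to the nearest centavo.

H-model: P₀ = D₀[(1+g_L) + H(g_S−g_L)]/(r−g_L), with H = 4/2 = 2.
P₀ = 10.57 × [(1+0.0417) + 2×(0.2063−0.0417)] / (0.126−0.0417)
   = 10.57 × 1.3709 / 0.0843 = 171.8910

R$171.89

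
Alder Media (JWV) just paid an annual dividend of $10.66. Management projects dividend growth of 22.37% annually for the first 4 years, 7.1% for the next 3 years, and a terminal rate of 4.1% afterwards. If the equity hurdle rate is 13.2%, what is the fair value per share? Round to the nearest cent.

$232.16

Three-stage DDM. Project D₁…D_7; terminal Gordon value at t=7 with g = 0.041; discount at r = 0.132.
D_1 = 13.0446
D_2 = 15.9627
D_3 = 19.5336
D_4 = 23.9033
D_5 = 25.6004
D_6 = 27.4180
D_7 = 29.3647
TV_7 = 30.5686/(0.132−0.041) = 335.9192
P₀ = Σ Dₜ/(1+r)ᵗ + TV_7/(1+r)^7 = 232.1643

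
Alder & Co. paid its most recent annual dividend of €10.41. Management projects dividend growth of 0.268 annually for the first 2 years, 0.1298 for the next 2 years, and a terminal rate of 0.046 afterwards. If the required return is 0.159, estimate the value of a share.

Three-stage DDM. Project D₁…D_4; terminal Gordon value at t=4 with g = 0.046; discount at r = 0.159.
D_1 = 13.1999
D_2 = 16.7374
D_3 = 18.9100
D_4 = 21.3645
TV_4 = 22.3472/(0.159−0.046) = 197.7633
P₀ = Σ Dₜ/(1+r)ᵗ + TV_4/(1+r)^4 = 157.4359

€157.44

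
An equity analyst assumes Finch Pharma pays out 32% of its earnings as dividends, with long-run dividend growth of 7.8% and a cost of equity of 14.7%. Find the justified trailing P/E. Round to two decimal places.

5.00

Justified trailing P/E = b(1+g)/(r−g) = 0.32×(1+0.078)/(0.147−0.078) = 4.9994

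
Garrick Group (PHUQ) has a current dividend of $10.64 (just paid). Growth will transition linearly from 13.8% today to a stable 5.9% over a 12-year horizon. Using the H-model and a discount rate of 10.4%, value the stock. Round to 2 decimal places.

H-model: P₀ = D₀[(1+g_L) + H(g_S−g_L)]/(r−g_L), with H = 12/2 = 6.
P₀ = 10.64 × [(1+0.059) + 6×(0.138−0.059)] / (0.104−0.059)
   = 10.64 × 1.5330 / 0.045 = 362.4693

$362.47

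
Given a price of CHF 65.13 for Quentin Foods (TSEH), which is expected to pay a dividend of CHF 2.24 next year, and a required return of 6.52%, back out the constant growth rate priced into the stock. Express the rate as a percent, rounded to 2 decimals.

From P₀ = D₁/(r − g), the implied growth is g = r − D₁/P₀.
g = 0.0652 − 2.24/65.13 = 0.0652 − 0.03439 = 0.03081

3.08%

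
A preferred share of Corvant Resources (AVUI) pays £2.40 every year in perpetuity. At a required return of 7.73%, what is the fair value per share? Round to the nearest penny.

£31.05

Zero-growth DDM (perpetuity): P₀ = D/r = 2.40 / 0.0773 = 31.0479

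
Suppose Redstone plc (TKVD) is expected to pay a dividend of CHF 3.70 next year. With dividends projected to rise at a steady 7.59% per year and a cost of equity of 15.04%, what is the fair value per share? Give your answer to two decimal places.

Gordon growth model: P₀ = D₁/(r − g), with D₁ = 3.70 given directly.
P₀ = 3.7000 / (0.1504 − 0.0759) = 3.7000 / 0.0745 = 49.6644

CHF 49.66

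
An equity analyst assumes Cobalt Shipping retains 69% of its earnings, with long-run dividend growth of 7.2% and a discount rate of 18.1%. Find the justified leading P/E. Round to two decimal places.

2.84

Payout ratio b = 1 − 0.69 = 0.31.
Justified leading P/E = b/(r−g) = 0.31/(0.181−0.072) = 2.8440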